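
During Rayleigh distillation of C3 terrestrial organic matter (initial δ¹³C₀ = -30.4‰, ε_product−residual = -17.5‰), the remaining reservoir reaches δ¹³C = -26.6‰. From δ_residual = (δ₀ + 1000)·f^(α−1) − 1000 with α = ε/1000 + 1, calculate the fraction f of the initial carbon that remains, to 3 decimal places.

0.800

α − 1 = ε/1000 = -0.0175
(δ_res + 1000)/(δ₀ + 1000) = (-26.6 + 1000)/(-30.4 + 1000) = 973.4/969.6 = 1.003919
f = 1.003919^(1/-0.0175) = exp(ln(1.003919)/-0.0175) = exp(0.00391/-0.0175)
f = exp(-0.2235) = 0.7997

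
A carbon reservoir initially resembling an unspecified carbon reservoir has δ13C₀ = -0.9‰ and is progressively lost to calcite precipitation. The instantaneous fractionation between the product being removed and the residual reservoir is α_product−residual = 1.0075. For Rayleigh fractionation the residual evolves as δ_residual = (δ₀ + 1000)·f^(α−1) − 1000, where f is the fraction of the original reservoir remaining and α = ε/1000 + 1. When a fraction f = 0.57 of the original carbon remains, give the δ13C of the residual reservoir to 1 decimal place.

Rayleigh residual: δ_res = (δ₀ + 1000)·f^(α−1) − 1000
α − 1 = 0.00750
f^(α−1) = 0.57^(0.00750) = 0.995793
δ_res = (-0.9 + 1000) × 0.995793 − 1000 = 994.897 − 1000 = -5.10‰

-5.1‰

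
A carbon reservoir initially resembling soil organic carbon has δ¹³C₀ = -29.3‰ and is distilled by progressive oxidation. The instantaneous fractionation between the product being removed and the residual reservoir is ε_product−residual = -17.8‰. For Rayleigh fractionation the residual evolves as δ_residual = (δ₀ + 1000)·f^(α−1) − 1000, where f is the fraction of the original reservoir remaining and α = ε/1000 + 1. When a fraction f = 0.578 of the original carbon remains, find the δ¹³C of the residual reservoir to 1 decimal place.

-19.8‰

Rayleigh residual: δ_res = (δ₀ + 1000)·f^(α−1) − 1000
α = ε/1000 + 1 = 0.98220, so α − 1 = -0.01780
f^(α−1) = 0.578^(-0.01780) = 1.009805
δ_res = (-29.3 + 1000) × 1.009805 − 1000 = 980.218 − 1000 = -19.78‰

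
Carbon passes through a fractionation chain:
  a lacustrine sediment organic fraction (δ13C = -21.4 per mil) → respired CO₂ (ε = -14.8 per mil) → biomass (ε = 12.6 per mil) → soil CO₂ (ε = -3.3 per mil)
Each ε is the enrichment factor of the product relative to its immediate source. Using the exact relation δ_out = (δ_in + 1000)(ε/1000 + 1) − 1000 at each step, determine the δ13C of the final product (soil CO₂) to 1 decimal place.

step 1: δ = (-21.40 + 1000)·(-14.8/1000 + 1) − 1000 = -35.88 per mil
step 2: δ = (-35.88 + 1000)·(12.6/1000 + 1) − 1000 = -23.74 per mil
step 3: δ = (-23.74 + 1000)·(-3.3/1000 + 1) − 1000 = -26.96 per mil

-27.0 per mil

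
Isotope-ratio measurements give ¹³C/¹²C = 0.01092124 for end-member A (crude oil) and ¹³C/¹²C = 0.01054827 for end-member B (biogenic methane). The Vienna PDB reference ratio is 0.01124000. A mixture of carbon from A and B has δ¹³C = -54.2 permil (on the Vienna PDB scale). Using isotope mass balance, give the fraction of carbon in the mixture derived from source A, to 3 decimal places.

0.221

δ_A = (0.01092124/0.01124000 − 1)×1000 = (0.971641 − 1)×1000 = -28.359 permil
δ_B = (0.01054827/0.01124000 − 1)×1000 = (0.938458 − 1)×1000 = -61.542 permil
f_A = (δ_mix − δ_B)/(δ_A − δ_B) = (-54.2 − (-61.542))/(-28.359 − (-61.542))
f_A = 7.342 / 33.182 = 0.2213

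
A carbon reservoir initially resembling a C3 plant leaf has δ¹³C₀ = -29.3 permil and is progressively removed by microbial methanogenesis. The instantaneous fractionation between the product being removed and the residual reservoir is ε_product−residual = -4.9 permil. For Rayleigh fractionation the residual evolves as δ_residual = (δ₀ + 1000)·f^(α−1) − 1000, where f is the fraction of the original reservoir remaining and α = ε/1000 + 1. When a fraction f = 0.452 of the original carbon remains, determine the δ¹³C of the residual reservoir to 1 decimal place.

Rayleigh residual: δ_res = (δ₀ + 1000)·f^(α−1) − 1000
α = ε/1000 + 1 = 0.99510, so α − 1 = -0.00490
f^(α−1) = 0.452^(-0.00490) = 1.003899
δ_res = (-29.3 + 1000) × 1.003899 − 1000 = 974.484 − 1000 = -25.52 permil

-25.5 permil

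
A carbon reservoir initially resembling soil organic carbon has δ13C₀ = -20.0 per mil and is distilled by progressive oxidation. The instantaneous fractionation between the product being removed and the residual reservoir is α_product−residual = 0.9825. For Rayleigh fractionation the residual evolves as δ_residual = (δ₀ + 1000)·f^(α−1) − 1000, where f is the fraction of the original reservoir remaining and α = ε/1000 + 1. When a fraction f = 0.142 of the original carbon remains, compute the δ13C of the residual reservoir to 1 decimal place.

Rayleigh residual: δ_res = (δ₀ + 1000)·f^(α−1) − 1000
α − 1 = -0.01750
f^(α−1) = 0.142^(-0.01750) = 1.034749
δ_res = (-20.0 + 1000) × 1.034749 − 1000 = 1014.054 − 1000 = 14.05 per mil

14.1 per mil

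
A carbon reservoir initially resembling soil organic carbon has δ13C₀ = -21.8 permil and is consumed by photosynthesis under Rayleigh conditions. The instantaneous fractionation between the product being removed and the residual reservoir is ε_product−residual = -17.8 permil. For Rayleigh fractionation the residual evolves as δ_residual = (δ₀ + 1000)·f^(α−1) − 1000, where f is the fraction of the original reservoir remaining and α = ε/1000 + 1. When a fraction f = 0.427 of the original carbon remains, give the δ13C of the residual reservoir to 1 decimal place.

Rayleigh residual: δ_res = (δ₀ + 1000)·f^(α−1) − 1000
α = ε/1000 + 1 = 0.98220, so α − 1 = -0.01780
f^(α−1) = 0.427^(-0.01780) = 1.015263
δ_res = (-21.8 + 1000) × 1.015263 − 1000 = 993.130 − 1000 = -6.87 permil

-6.9 permil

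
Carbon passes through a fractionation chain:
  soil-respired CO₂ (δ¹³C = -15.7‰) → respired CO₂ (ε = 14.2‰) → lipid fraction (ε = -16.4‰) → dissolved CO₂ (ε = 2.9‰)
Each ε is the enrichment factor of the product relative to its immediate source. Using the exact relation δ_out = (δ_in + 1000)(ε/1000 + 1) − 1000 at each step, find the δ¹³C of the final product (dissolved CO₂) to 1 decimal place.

-15.2‰

step 1: δ = (-15.70 + 1000)·(14.2/1000 + 1) − 1000 = -1.72‰
step 2: δ = (-1.72 + 1000)·(-16.4/1000 + 1) − 1000 = -18.09‰
step 3: δ = (-18.09 + 1000)·(2.9/1000 + 1) − 1000 = -15.25‰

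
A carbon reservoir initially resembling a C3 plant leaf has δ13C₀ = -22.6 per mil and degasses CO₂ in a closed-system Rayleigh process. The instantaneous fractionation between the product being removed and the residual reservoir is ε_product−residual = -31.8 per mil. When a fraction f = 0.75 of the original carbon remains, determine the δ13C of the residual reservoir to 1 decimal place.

Rayleigh residual: δ_res = (δ₀ + 1000)·f^(α−1) − 1000
α = ε/1000 + 1 = 0.96820, so α − 1 = -0.03180
f^(α−1) = 0.75^(-0.03180) = 1.009190
δ_res = (-22.6 + 1000) × 1.009190 − 1000 = 986.383 − 1000 = -13.62 per mil

-13.6 per mil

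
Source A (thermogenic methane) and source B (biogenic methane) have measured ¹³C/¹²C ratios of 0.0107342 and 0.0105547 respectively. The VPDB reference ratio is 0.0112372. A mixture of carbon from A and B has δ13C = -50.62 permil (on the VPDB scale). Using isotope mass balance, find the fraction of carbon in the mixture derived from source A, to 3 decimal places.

0.633

δ_A = (0.0107342/0.0112372 − 1)×1000 = (0.955238 − 1)×1000 = -44.762 permil
δ_B = (0.0105547/0.0112372 − 1)×1000 = (0.939264 − 1)×1000 = -60.736 permil
f_A = (δ_mix − δ_B)/(δ_A − δ_B) = (-50.62 − (-60.736))/(-44.762 − (-60.736))
f_A = 10.116 / 15.974 = 0.6333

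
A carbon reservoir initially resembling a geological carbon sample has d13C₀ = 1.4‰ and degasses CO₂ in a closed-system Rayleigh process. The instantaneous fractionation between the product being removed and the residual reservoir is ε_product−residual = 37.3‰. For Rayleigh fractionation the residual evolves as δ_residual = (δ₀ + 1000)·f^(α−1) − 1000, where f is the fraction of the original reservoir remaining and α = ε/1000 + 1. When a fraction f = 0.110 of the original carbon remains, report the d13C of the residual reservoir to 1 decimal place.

Rayleigh residual: δ_res = (δ₀ + 1000)·f^(α−1) − 1000
α = ε/1000 + 1 = 1.03730, so α − 1 = 0.03730
f^(α−1) = 0.110^(0.03730) = 0.920967
δ_res = (1.4 + 1000) × 0.920967 − 1000 = 922.256 − 1000 = -77.74‰

-77.7‰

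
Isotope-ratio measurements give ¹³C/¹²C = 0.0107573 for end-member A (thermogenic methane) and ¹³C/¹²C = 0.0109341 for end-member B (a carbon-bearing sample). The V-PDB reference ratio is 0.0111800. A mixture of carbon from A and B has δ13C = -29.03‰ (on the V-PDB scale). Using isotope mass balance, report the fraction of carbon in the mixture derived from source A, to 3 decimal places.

δ_A = (0.0107573/0.0111800 − 1)×1000 = (0.962191 − 1)×1000 = -37.809‰
δ_B = (0.0109341/0.0111800 − 1)×1000 = (0.978005 − 1)×1000 = -21.995‰
f_A = (δ_mix − δ_B)/(δ_A − δ_B) = (-29.03 − (-21.995))/(-37.809 − (-21.995))
f_A = -7.035 / -15.814 = 0.4449

0.445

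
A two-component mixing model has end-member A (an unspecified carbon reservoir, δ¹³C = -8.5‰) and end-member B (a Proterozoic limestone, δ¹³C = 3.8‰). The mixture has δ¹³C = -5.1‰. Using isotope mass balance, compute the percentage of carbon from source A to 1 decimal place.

72.4%

δ_mix = f_A·δ_A + (1 − f_A)·δ_B  ⇒  f_A = (δ_mix − δ_B)/(δ_A − δ_B)
f_A = (-5.1 − (3.8)) / (-8.5 − (3.8))
f_A = -8.9 / -12.3 = 0.7236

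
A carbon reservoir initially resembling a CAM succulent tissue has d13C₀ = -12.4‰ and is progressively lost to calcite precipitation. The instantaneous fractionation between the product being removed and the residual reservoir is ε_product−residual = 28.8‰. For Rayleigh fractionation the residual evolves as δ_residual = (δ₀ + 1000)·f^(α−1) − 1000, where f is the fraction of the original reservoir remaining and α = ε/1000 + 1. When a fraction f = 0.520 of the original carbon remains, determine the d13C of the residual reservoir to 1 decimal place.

Rayleigh residual: δ_res = (δ₀ + 1000)·f^(α−1) − 1000
α = ε/1000 + 1 = 1.02880, so α − 1 = 0.02880
f^(α−1) = 0.520^(0.02880) = 0.981343
δ_res = (-12.4 + 1000) × 0.981343 − 1000 = 969.174 − 1000 = -30.83‰

-30.8‰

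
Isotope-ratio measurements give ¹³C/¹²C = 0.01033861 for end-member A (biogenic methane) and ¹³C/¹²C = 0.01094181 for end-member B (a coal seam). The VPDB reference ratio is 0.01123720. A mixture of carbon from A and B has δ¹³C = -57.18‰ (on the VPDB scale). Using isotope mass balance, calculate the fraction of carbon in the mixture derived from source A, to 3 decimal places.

0.576

δ_A = (0.01033861/0.01123720 − 1)×1000 = (0.920034 − 1)×1000 = -79.966‰
δ_B = (0.01094181/0.01123720 − 1)×1000 = (0.973713 − 1)×1000 = -26.287‰
f_A = (δ_mix − δ_B)/(δ_A − δ_B) = (-57.18 − (-26.287))/(-79.966 − (-26.287))
f_A = -30.893 / -53.679 = 0.5755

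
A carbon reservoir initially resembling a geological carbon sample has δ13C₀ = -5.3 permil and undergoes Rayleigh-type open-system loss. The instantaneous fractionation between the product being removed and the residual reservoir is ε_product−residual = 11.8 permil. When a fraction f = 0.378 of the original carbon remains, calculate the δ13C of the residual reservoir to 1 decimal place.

-16.7 permil

Rayleigh residual: δ_res = (δ₀ + 1000)·f^(α−1) − 1000
α = ε/1000 + 1 = 1.01180, so α − 1 = 0.01180
f^(α−1) = 0.378^(0.01180) = 0.988586
δ_res = (-5.3 + 1000) × 0.988586 − 1000 = 983.346 − 1000 = -16.65 permil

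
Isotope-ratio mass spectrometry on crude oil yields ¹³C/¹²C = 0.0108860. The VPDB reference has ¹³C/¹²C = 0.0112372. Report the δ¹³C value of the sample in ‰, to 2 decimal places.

-31.25‰

δ¹³C = (R_sample / R_standard − 1) × 1000
R_sample / R_standard = 0.0108860 / 0.0112372 = 0.968747
δ¹³C = (0.968747 − 1) × 1000 = -31.253‰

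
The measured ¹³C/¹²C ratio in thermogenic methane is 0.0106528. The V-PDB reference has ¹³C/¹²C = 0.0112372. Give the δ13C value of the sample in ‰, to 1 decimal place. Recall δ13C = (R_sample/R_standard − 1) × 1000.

-52.0‰

δ13C = (R_sample / R_standard − 1) × 1000
R_sample / R_standard = 0.0106528 / 0.0112372 = 0.947994
δ13C = (0.947994 − 1) × 1000 = -52.01‰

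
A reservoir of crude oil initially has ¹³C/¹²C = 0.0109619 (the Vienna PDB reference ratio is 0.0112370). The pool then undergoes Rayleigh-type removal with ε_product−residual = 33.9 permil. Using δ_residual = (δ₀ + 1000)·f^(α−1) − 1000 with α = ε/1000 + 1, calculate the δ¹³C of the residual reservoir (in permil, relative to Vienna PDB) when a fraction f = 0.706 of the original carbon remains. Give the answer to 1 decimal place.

δ₀ = (0.0109619/0.0112370 − 1)×1000 = (0.975518 − 1)×1000 = -24.482 permil
α − 1 = ε/1000 = 0.0339
f^(α−1) = 0.706^(0.0339) = 0.988267
δ_res = (-24.482 + 1000) × 0.988267 − 1000 = 964.073 − 1000 = -35.93 permil

-35.9 permil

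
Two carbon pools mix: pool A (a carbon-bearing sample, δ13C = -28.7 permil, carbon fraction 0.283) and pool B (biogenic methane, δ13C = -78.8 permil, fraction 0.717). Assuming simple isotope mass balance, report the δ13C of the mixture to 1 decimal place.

δ_mix = f_A·δ_A + f_B·δ_B
δ_mix = 0.283 × (-28.7) + 0.717 × (-78.8)
δ_mix = -8.12 + -56.50 = -64.62 permil

-64.6 permil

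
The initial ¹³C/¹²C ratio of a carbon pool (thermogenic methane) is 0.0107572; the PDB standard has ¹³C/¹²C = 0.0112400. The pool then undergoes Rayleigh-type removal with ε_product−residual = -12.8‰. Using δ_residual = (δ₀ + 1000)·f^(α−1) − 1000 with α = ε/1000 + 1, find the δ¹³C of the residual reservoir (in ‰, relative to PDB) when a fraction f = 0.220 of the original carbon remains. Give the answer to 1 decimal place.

δ₀ = (0.0107572/0.0112400 − 1)×1000 = (0.957046 − 1)×1000 = -42.954‰
α − 1 = ε/1000 = -0.0128
f^(α−1) = 0.220^(-0.0128) = 1.019570
δ_res = (-42.954 + 1000) × 1.019570 − 1000 = 975.776 − 1000 = -24.22‰

-24.2‰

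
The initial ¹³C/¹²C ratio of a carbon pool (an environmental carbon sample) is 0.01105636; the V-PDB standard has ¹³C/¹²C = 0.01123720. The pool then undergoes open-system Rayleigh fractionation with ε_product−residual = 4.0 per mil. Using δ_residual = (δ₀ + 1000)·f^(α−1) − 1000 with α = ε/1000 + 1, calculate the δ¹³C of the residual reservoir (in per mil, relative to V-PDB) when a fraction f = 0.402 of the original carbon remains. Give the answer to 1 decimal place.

δ₀ = (0.01105636/0.01123720 − 1)×1000 = (0.983907 − 1)×1000 = -16.093 per mil
α − 1 = ε/1000 = 0.0040
f^(α−1) = 0.402^(0.0040) = 0.996361
δ_res = (-16.093 + 1000) × 0.996361 − 1000 = 980.327 − 1000 = -19.67 per mil

-19.7 per mil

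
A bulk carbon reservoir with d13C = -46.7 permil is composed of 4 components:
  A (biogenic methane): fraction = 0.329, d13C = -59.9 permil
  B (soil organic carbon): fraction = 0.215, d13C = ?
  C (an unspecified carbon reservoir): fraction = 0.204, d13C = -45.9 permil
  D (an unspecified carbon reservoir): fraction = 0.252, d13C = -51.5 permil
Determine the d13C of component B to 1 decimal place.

-21.6 permil

Isotope mass balance: δ_bulk = Σ fᵢ·δᵢ.
-46.7 = 0.329×(-59.9) + 0.215×δ_B + 0.204×(-45.9) + 0.252×(-51.5)
0.215·δ_B = -46.7 − (-42.049) = -4.651
δ_B = -4.651 / 0.215 = -21.63 permil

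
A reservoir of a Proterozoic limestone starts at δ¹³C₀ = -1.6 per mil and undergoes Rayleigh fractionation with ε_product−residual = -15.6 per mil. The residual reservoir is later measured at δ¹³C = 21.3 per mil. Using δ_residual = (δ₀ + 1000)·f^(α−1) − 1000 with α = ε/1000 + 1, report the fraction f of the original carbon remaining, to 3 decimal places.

0.234

α − 1 = ε/1000 = -0.0156
(δ_res + 1000)/(δ₀ + 1000) = (21.3 + 1000)/(-1.6 + 1000) = 1021.3/998.4 = 1.022937
f = 1.022937^(1/-0.0156) = exp(ln(1.022937)/-0.0156) = exp(0.02268/-0.0156)
f = exp(-1.4537) = 0.2337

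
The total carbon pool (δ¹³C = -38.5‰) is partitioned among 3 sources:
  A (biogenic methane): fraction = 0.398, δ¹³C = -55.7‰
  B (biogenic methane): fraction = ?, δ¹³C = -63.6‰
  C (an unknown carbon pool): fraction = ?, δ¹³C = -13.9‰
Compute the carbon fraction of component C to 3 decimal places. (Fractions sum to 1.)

0.442

Let f_C and f_B be the unknown fractions; fractions sum to 1 so f_C + f_B = 0.602.
Mass balance: Σ fᵢ·δᵢ = δ_bulk ⇒ f_C·(-13.9) + f_B·(-63.6) = -38.5 − (-22.169) = -16.331
Substitute f_B = 0.602 − f_C:
f_C·(-13.9 − -63.6) = -16.331 − 0.602×(-63.6) = 21.956
f_C = 21.956 / 49.7 = 0.4418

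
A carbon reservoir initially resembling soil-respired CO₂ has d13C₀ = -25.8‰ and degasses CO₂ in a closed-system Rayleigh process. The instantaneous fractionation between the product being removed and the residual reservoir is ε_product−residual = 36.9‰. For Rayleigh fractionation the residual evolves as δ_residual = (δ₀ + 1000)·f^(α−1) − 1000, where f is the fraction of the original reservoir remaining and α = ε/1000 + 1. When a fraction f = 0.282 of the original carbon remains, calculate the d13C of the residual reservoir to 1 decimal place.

-70.3‰

Rayleigh residual: δ_res = (δ₀ + 1000)·f^(α−1) − 1000
α = ε/1000 + 1 = 1.03690, so α − 1 = 0.03690
f^(α−1) = 0.282^(0.03690) = 0.954364
δ_res = (-25.8 + 1000) × 0.954364 − 1000 = 929.742 − 1000 = -70.26‰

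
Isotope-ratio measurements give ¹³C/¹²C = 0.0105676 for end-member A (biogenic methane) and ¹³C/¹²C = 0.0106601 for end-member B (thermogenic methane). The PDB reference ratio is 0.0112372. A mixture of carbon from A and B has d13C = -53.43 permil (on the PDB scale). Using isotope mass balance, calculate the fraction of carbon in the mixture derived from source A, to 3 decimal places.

δ_A = (0.0105676/0.0112372 − 1)×1000 = (0.940412 − 1)×1000 = -59.588 permil
δ_B = (0.0106601/0.0112372 − 1)×1000 = (0.948644 − 1)×1000 = -51.356 permil
f_A = (δ_mix − δ_B)/(δ_A − δ_B) = (-53.43 − (-51.356))/(-59.588 − (-51.356))
f_A = -2.074 / -8.232 = 0.2519

0.252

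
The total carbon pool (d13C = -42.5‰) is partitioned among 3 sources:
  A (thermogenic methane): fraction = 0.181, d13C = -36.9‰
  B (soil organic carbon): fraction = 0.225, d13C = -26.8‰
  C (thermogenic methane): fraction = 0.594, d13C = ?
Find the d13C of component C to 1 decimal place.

Isotope mass balance: δ_bulk = Σ fᵢ·δᵢ.
-42.5 = 0.181×(-36.9) + 0.225×(-26.8) + 0.594×δ_C
0.594·δ_C = -42.5 − (-12.709) = -29.791
δ_C = -29.791 / 0.594 = -50.15‰

-50.2‰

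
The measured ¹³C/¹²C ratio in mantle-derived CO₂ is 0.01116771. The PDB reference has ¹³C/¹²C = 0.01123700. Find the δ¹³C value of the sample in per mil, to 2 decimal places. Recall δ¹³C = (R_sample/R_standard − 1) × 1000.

-6.17 per mil

δ¹³C = (R_sample / R_standard − 1) × 1000
R_sample / R_standard = 0.01116771 / 0.01123700 = 0.993834
δ¹³C = (0.993834 − 1) × 1000 = -6.166 per mil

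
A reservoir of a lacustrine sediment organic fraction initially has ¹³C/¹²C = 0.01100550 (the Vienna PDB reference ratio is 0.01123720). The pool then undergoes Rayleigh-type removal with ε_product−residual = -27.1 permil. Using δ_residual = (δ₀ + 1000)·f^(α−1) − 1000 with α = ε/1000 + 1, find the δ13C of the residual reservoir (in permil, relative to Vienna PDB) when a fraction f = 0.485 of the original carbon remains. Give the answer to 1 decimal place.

δ₀ = (0.01100550/0.01123720 − 1)×1000 = (0.979381 − 1)×1000 = -20.619 permil
α − 1 = ε/1000 = -0.0271
f^(α−1) = 0.485^(-0.0271) = 1.019803
δ_res = (-20.619 + 1000) × 1.019803 − 1000 = 998.776 − 1000 = -1.22 permil

-1.2 permil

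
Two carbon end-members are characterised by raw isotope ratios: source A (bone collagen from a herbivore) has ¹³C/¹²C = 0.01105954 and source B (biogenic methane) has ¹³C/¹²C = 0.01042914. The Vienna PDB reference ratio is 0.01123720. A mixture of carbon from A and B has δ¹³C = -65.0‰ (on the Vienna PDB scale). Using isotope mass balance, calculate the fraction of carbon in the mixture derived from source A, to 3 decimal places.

0.123

δ_A = (0.01105954/0.01123720 − 1)×1000 = (0.984190 − 1)×1000 = -15.810‰
δ_B = (0.01042914/0.01123720 − 1)×1000 = (0.928091 − 1)×1000 = -71.909‰
f_A = (δ_mix − δ_B)/(δ_A − δ_B) = (-65.0 − (-71.909))/(-15.810 − (-71.909))
f_A = 6.909 / 56.099 = 0.1232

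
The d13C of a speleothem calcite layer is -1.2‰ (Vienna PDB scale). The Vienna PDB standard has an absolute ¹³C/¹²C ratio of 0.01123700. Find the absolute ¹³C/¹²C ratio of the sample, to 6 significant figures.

0.0112235

R_sample = R_standard × (d13C/1000 + 1)
R_sample = 0.01123700 × (-1.2/1000 + 1) = 0.01123700 × 0.998800
R_sample = 0.0112235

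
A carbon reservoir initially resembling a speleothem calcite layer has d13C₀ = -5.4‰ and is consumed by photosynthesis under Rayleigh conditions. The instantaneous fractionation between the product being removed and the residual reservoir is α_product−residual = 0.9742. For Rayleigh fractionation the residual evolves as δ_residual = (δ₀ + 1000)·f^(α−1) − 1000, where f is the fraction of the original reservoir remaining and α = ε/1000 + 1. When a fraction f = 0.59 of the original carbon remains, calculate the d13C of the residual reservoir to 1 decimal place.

8.2‰

Rayleigh residual: δ_res = (δ₀ + 1000)·f^(α−1) − 1000
α − 1 = -0.02580
f^(α−1) = 0.59^(-0.02580) = 1.013706
δ_res = (-5.4 + 1000) × 1.013706 − 1000 = 1008.232 − 1000 = 8.23‰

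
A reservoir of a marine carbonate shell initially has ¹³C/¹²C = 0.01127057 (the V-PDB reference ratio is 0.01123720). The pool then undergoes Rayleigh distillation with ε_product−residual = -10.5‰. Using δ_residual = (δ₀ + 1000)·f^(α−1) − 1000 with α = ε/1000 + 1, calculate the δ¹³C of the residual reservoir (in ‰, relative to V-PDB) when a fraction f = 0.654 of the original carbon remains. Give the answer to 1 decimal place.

7.5‰

δ₀ = (0.01127057/0.01123720 − 1)×1000 = (1.002970 − 1)×1000 = 2.970‰
α − 1 = ε/1000 = -0.0105
f^(α−1) = 0.654^(-0.0105) = 1.004469
δ_res = (2.970 + 1000) × 1.004469 − 1000 = 1007.452 − 1000 = 7.45‰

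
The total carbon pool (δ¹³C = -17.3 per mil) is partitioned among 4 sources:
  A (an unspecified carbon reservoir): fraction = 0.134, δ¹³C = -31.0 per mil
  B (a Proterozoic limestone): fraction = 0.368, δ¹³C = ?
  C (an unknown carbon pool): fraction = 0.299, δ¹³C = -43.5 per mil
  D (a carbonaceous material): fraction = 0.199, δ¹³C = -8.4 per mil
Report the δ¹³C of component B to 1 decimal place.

Isotope mass balance: δ_bulk = Σ fᵢ·δᵢ.
-17.3 = 0.134×(-31.0) + 0.368×δ_B + 0.299×(-43.5) + 0.199×(-8.4)
0.368·δ_B = -17.3 − (-18.832) = 1.532
δ_B = 1.532 / 0.368 = 4.16 per mil

4.2 per mil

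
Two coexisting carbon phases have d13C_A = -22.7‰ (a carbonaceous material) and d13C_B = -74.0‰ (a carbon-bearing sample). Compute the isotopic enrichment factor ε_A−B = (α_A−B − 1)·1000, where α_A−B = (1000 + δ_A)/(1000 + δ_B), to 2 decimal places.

α_A−B = (1000 + -22.7) / (1000 + -74.0) = 977.3 / 926.0 = 1.055400
ε_A−B = (1.055400 − 1) × 1000 = 55.400‰
(The approximation ε ≈ δ_A − δ_B would give 51.3‰.)

55.40‰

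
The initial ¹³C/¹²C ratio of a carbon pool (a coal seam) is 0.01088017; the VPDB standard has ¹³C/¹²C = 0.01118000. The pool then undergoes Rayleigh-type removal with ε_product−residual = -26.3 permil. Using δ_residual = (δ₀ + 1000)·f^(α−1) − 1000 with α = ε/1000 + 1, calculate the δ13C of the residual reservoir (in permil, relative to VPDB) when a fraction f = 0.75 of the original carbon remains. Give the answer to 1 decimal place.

-19.4 permil

δ₀ = (0.01088017/0.01118000 − 1)×1000 = (0.973182 − 1)×1000 = -26.818 permil
α − 1 = ε/1000 = -0.0263
f^(α−1) = 0.75^(-0.0263) = 1.007595
δ_res = (-26.818 + 1000) × 1.007595 − 1000 = 980.573 − 1000 = -19.43 permil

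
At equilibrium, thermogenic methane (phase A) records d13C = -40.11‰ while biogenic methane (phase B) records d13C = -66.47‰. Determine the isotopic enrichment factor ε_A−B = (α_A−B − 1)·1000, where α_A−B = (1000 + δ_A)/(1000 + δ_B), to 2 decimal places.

α_A−B = (1000 + -40.11) / (1000 + -66.47) = 959.89 / 933.53 = 1.028237
ε_A−B = (1.028237 − 1) × 1000 = 28.237‰
(The approximation ε ≈ δ_A − δ_B would give 26.36‰.)

28.24‰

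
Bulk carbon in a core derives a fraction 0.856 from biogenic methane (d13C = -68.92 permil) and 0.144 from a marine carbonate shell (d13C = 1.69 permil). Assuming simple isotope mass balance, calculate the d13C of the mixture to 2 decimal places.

δ_mix = f_A·δ_A + f_B·δ_B
δ_mix = 0.856 × (-68.92) + 0.144 × (1.69)
δ_mix = -58.996 + 0.243 = -58.752 permil

-58.75 permil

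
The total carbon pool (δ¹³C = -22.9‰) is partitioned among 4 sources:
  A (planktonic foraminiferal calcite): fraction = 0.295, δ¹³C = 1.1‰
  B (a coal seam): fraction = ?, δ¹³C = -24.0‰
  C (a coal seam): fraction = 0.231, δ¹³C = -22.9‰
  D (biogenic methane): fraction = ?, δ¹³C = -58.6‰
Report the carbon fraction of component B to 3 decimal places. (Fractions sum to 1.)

Let f_B and f_D be the unknown fractions; fractions sum to 1 so f_B + f_D = 0.474.
Mass balance: Σ fᵢ·δᵢ = δ_bulk ⇒ f_B·(-24.0) + f_D·(-58.6) = -22.9 − (-4.965) = -17.935
Substitute f_D = 0.474 − f_B:
f_B·(-24.0 − -58.6) = -17.935 − 0.474×(-58.6) = 9.842
f_B = 9.842 / 34.6 = 0.2844

0.284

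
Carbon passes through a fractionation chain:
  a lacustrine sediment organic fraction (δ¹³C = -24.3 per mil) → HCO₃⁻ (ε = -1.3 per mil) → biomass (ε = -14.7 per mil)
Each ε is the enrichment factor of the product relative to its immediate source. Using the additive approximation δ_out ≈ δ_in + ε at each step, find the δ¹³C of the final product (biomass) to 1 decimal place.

-40.3 per mil

step 1: δ ≈ -24.3 + (-1.3) = -25.6 per mil
step 2: δ ≈ -25.6 + (-14.7) = -40.3 per mil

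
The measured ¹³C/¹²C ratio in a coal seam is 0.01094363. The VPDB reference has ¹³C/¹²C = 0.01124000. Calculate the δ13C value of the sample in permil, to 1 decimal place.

δ13C = (R_sample / R_standard − 1) × 1000
R_sample / R_standard = 0.01094363 / 0.01124000 = 0.973633
δ13C = (0.973633 − 1) × 1000 = -26.37 permil

-26.4 permil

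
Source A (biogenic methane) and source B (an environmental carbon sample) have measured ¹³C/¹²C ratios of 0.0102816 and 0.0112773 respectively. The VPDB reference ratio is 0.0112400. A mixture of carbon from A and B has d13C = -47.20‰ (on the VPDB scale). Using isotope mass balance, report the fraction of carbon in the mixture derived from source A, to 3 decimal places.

δ_A = (0.0102816/0.0112400 − 1)×1000 = (0.914733 − 1)×1000 = -85.267‰
δ_B = (0.0112773/0.0112400 − 1)×1000 = (1.003319 − 1)×1000 = 3.319‰
f_A = (δ_mix − δ_B)/(δ_A − δ_B) = (-47.20 − (3.319))/(-85.267 − (3.319))
f_A = -50.519 / -88.585 = 0.5703

0.570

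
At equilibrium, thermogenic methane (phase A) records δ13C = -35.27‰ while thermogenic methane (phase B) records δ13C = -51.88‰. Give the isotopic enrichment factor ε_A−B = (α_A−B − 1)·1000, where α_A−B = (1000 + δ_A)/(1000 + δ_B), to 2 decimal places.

17.52‰

α_A−B = (1000 + -35.27) / (1000 + -51.88) = 964.73 / 948.12 = 1.017519
ε_A−B = (1.017519 − 1) × 1000 = 17.519‰
(The approximation ε ≈ δ_A − δ_B would give 16.61‰.)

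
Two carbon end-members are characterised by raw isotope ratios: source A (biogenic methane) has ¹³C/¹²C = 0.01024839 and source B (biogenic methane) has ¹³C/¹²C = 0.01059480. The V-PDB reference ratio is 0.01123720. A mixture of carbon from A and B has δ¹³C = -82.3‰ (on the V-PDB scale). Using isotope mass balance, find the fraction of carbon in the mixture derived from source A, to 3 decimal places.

0.815

δ_A = (0.01024839/0.01123720 − 1)×1000 = (0.912006 − 1)×1000 = -87.994‰
δ_B = (0.01059480/0.01123720 − 1)×1000 = (0.942833 − 1)×1000 = -57.167‰
f_A = (δ_mix − δ_B)/(δ_A − δ_B) = (-82.3 − (-57.167))/(-87.994 − (-57.167))
f_A = -25.133 / -30.827 = 0.8153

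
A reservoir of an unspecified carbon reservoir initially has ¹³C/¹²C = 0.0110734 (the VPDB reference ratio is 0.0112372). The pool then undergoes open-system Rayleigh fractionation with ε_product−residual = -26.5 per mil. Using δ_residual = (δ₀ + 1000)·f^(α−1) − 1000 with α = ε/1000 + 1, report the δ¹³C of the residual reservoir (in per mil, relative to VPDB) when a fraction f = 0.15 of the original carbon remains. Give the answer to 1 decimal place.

δ₀ = (0.0110734/0.0112372 − 1)×1000 = (0.985423 − 1)×1000 = -14.577 per mil
α − 1 = ε/1000 = -0.0265
f^(α−1) = 0.15^(-0.0265) = 1.051559
δ_res = (-14.577 + 1000) × 1.051559 − 1000 = 1036.231 − 1000 = 36.23 per mil

36.2 per mil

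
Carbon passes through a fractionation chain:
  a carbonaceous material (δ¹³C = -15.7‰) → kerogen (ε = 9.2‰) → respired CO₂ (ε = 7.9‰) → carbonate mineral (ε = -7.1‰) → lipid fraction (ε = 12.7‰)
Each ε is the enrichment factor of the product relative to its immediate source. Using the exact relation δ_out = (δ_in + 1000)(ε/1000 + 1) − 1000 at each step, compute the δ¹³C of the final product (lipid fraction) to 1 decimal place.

6.7‰

step 1: δ = (-15.70 + 1000)·(9.2/1000 + 1) − 1000 = -6.64‰
step 2: δ = (-6.64 + 1000)·(7.9/1000 + 1) − 1000 = 1.20‰
step 3: δ = (1.20 + 1000)·(-7.1/1000 + 1) − 1000 = -5.91‰
step 4: δ = (-5.91 + 1000)·(12.7/1000 + 1) − 1000 = 6.72‰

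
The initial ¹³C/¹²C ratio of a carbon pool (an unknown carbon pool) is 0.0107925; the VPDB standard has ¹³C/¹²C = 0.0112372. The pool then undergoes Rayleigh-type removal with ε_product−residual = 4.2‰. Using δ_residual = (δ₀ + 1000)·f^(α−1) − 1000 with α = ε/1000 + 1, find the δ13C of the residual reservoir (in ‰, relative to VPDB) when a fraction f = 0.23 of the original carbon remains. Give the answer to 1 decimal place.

-45.5‰

δ₀ = (0.0107925/0.0112372 − 1)×1000 = (0.960426 − 1)×1000 = -39.574‰
α − 1 = ε/1000 = 0.0042
f^(α−1) = 0.23^(0.0042) = 0.993846
δ_res = (-39.574 + 1000) × 0.993846 − 1000 = 954.516 − 1000 = -45.48‰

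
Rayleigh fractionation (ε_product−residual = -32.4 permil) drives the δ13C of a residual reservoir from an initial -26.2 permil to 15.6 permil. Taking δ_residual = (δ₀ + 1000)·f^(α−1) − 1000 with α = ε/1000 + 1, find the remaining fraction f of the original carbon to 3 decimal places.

0.273

α − 1 = ε/1000 = -0.0324
(δ_res + 1000)/(δ₀ + 1000) = (15.6 + 1000)/(-26.2 + 1000) = 1015.6/973.8 = 1.042925
f = 1.042925^(1/-0.0324) = exp(ln(1.042925)/-0.0324) = exp(0.04203/-0.0324)
f = exp(-1.2972) = 0.2733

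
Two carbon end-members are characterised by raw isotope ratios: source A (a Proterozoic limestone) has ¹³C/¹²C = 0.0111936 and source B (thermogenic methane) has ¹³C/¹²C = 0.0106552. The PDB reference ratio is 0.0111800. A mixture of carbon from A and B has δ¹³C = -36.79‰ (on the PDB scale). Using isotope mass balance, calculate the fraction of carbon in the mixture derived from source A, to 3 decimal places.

δ_A = (0.0111936/0.0111800 − 1)×1000 = (1.001216 − 1)×1000 = 1.216‰
δ_B = (0.0106552/0.0111800 − 1)×1000 = (0.953059 − 1)×1000 = -46.941‰
f_A = (δ_mix − δ_B)/(δ_A − δ_B) = (-36.79 − (-46.941))/(1.216 − (-46.941))
f_A = 10.151 / 48.157 = 0.2108

0.211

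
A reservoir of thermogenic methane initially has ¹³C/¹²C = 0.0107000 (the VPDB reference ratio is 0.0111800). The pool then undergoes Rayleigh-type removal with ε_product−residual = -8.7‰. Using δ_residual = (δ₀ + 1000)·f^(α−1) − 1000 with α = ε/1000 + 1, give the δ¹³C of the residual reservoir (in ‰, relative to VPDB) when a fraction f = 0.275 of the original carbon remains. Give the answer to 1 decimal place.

-32.1‰

δ₀ = (0.0107000/0.0111800 − 1)×1000 = (0.957066 − 1)×1000 = -42.934‰
α − 1 = ε/1000 = -0.0087
f^(α−1) = 0.275^(-0.0087) = 1.011295
δ_res = (-42.934 + 1000) × 1.011295 − 1000 = 967.876 − 1000 = -32.12‰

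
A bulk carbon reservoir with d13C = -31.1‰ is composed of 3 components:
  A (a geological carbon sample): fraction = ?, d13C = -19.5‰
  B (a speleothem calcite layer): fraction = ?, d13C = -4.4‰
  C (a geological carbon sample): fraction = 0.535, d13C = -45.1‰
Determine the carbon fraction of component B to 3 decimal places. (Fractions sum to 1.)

0.139

Let f_B and f_A be the unknown fractions; fractions sum to 1 so f_B + f_A = 0.465.
Mass balance: Σ fᵢ·δᵢ = δ_bulk ⇒ f_B·(-4.4) + f_A·(-19.5) = -31.1 − (-24.129) = -6.971
Substitute f_A = 0.465 − f_B:
f_B·(-4.4 − -19.5) = -6.971 − 0.465×(-19.5) = 2.096
f_B = 2.096 / 15.1 = 0.1388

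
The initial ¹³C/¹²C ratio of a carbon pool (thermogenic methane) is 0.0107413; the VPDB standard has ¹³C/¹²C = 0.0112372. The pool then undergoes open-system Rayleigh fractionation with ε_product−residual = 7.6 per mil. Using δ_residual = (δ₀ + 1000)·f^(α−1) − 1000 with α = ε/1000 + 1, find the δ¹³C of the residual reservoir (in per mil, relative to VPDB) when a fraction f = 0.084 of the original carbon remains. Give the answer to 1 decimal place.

-62.0 per mil

δ₀ = (0.0107413/0.0112372 − 1)×1000 = (0.955870 − 1)×1000 = -44.130 per mil
α − 1 = ε/1000 = 0.0076
f^(α−1) = 0.084^(0.0076) = 0.981351
δ_res = (-44.130 + 1000) × 0.981351 − 1000 = 938.044 − 1000 = -61.96 per mil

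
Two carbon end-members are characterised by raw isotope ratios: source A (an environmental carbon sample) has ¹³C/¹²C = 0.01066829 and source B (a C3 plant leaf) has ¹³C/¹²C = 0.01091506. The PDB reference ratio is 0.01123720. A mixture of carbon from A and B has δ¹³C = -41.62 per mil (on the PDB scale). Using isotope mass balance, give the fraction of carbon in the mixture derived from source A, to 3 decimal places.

δ_A = (0.01066829/0.01123720 − 1)×1000 = (0.949373 − 1)×1000 = -50.627 per mil
δ_B = (0.01091506/0.01123720 − 1)×1000 = (0.971333 − 1)×1000 = -28.667 per mil
f_A = (δ_mix − δ_B)/(δ_A − δ_B) = (-41.62 − (-28.667))/(-50.627 − (-28.667))
f_A = -12.953 / -21.960 = 0.5898

0.590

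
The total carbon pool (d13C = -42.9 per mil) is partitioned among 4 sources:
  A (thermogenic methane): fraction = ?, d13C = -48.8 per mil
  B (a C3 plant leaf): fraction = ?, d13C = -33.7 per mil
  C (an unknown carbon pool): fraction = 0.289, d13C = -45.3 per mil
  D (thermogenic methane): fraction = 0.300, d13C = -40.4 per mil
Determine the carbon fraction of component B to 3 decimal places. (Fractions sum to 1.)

0.157

Let f_B and f_A be the unknown fractions; fractions sum to 1 so f_B + f_A = 0.411.
Mass balance: Σ fᵢ·δᵢ = δ_bulk ⇒ f_B·(-33.7) + f_A·(-48.8) = -42.9 − (-25.212) = -17.688
Substitute f_A = 0.411 − f_B:
f_B·(-33.7 − -48.8) = -17.688 − 0.411×(-48.8) = 2.368
f_B = 2.368 / 15.1 = 0.1569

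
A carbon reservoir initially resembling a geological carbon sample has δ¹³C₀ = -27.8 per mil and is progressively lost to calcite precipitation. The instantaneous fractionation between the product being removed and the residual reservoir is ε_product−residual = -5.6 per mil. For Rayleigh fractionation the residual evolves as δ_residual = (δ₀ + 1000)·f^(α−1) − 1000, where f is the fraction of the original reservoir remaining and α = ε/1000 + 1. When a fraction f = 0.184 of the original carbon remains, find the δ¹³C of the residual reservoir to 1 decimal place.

Rayleigh residual: δ_res = (δ₀ + 1000)·f^(α−1) − 1000
α = ε/1000 + 1 = 0.99440, so α − 1 = -0.00560
f^(α−1) = 0.184^(-0.00560) = 1.009525
δ_res = (-27.8 + 1000) × 1.009525 − 1000 = 981.460 − 1000 = -18.54 per mil

-18.5 per mil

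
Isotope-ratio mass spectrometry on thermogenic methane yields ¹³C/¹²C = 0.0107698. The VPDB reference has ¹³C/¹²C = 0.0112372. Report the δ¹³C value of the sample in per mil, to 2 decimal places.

-41.59 per mil

δ¹³C = (R_sample / R_standard − 1) × 1000
R_sample / R_standard = 0.0107698 / 0.0112372 = 0.958406
δ¹³C = (0.958406 − 1) × 1000 = -41.594 per mil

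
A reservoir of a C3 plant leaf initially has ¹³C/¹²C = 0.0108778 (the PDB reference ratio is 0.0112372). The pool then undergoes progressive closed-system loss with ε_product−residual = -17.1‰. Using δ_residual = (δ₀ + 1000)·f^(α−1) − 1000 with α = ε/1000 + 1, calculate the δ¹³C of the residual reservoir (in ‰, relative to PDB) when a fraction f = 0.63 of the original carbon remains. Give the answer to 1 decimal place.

δ₀ = (0.0108778/0.0112372 − 1)×1000 = (0.968017 − 1)×1000 = -31.983‰
α − 1 = ε/1000 = -0.0171
f^(α−1) = 0.63^(-0.0171) = 1.007932
δ_res = (-31.983 + 1000) × 1.007932 − 1000 = 975.695 − 1000 = -24.30‰

-24.3‰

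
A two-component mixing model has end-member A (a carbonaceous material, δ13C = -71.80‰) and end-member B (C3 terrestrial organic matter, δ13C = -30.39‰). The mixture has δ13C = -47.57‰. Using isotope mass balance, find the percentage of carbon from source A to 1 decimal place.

41.5%

δ_mix = f_A·δ_A + (1 − f_A)·δ_B  ⇒  f_A = (δ_mix − δ_B)/(δ_A − δ_B)
f_A = (-47.57 − (-30.39)) / (-71.80 − (-30.39))
f_A = -17.18 / -41.41 = 0.4149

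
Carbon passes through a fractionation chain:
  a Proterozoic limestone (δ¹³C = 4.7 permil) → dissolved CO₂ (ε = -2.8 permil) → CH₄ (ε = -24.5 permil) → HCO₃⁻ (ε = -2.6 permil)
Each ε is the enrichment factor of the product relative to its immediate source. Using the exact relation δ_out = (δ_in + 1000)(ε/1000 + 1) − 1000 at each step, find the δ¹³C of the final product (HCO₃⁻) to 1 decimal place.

-25.2 permil

step 1: δ = (4.70 + 1000)·(-2.8/1000 + 1) − 1000 = 1.89 permil
step 2: δ = (1.89 + 1000)·(-24.5/1000 + 1) − 1000 = -22.66 permil
step 3: δ = (-22.66 + 1000)·(-2.6/1000 + 1) − 1000 = -25.20 permil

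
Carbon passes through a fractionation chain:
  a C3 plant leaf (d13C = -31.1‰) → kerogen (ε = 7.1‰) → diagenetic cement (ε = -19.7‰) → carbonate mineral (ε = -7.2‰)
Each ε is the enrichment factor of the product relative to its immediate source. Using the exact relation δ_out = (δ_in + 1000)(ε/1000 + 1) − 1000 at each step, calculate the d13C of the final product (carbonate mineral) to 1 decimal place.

step 1: δ = (-31.10 + 1000)·(7.1/1000 + 1) − 1000 = -24.22‰
step 2: δ = (-24.22 + 1000)·(-19.7/1000 + 1) − 1000 = -43.44‰
step 3: δ = (-43.44 + 1000)·(-7.2/1000 + 1) − 1000 = -50.33‰

-50.3‰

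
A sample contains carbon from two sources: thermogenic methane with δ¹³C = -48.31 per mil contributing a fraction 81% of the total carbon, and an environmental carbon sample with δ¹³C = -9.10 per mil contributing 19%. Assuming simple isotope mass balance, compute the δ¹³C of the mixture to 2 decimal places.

-40.86 per mil

δ_mix = f_A·δ_A + f_B·δ_B
δ_mix = 0.81 × (-48.31) + 0.19 × (-9.10)
δ_mix = -39.131 + -1.729 = -40.860 per mil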